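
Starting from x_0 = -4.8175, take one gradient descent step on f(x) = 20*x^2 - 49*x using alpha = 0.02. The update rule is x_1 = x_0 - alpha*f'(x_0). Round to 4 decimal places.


We compute the gradient at x_0 and apply the update.
f'(x) = 40*x - 49
f'(-4.8175) = 40*-4.8175 - 49 = -241.7
x_1 = -4.8175 - 0.02*-241.7 = 0.0165


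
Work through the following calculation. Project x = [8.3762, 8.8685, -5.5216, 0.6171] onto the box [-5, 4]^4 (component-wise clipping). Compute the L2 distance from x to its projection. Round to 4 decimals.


Project each component onto [-5, 4].
clip(8.3762) = 4.0, clip(8.8685) = 4.0, clip(-5.5216) = -5.0, clip(0.6171) = 0.6171
Projection = [4.0, 4.0, -5.0, 0.6171]
Squared diffs: [19.1511, 23.7023, 0.2721, 0.0]
Distance = sqrt(43.1255) = 6.567


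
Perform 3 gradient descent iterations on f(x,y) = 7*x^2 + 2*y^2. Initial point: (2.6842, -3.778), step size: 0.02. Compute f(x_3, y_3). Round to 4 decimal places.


Gradient descent on f(x,y) = 7*x^2 + 2*y^2.
Starting point: (2.6842, -3.778), alpha = 0.02
Step 1: grad_x = 2*7*2.6842 = 37.5788, grad_y = 2*2*-3.778 = -15.112
  x_1 = 2.6842 - 0.02*37.5788 = 1.9326
  y_1 = -3.778 - 0.02*-15.112 = -3.4758
Step 2: grad_x = 2*7*1.9326 = 27.0567, grad_y = 2*2*-3.4758 = -13.903
  x_2 = 1.9326 - 0.02*27.0567 = 1.3915
  y_2 = -3.4758 - 0.02*-13.903 = -3.1977
Step 3: grad_x = 2*7*1.3915 = 19.4808, grad_y = 2*2*-3.1977 = -12.7908
  x_3 = 1.3915 - 0.02*19.4808 = 1.0019
  y_3 = -3.1977 - 0.02*-12.7908 = -2.9419
f(1.0019, -2.9419) = 7*1.0019^2 + 2*(-2.9419)^2 = 24.3356


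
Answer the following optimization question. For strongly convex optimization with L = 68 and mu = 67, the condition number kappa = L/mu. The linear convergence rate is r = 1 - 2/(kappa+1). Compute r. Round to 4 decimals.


Step 1: Compute the condition number.
kappa = L/mu = 68/67 = 1.0149
Step 2: Compute the convergence rate.
r = 1 - 2/(kappa + 1) = 1 - 2*mu/(L + mu) = (L - mu)/(L + mu) = 1/135 = 0.0074


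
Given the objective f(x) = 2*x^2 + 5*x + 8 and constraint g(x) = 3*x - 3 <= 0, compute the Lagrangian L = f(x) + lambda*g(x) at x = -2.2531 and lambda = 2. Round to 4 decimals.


Step 1: Evaluate f(x).
f(-2.2531) = 2*(-2.2531)^2 + 5*(-2.2531) + 8 = 6.8874
Step 2: Evaluate g(x).
g(-2.2531) = 3*-2.2531 - 3 = -9.7593
Step 3: Compute Lagrangian.
L = 6.8874 + 2*-9.7593 = -12.6312


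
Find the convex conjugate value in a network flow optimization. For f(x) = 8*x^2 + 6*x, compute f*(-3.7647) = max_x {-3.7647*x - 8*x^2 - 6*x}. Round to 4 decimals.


f*(y) = sup_x {y*x - a*x^2 - b*x} = sup_x {(y-b)*x - a*x^2}
FOC: (y - b) - 2a*x = 0 => x* = (y - b)/(2a)
x* = (-3.7647 - 6)/(2*8) = -0.6103
f*(-3.7647) = (y-b)^2/(4a) = (-3.7647 - 6)^2/(4*8)
= 95.3494/32 = 2.9797


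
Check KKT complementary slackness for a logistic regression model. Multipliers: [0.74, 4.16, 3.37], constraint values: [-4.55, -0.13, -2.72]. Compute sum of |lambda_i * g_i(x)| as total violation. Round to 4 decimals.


KKT complementary slackness check:
lambda_1 * g_1 = 0.74 * -4.55 = -3.367
lambda_2 * g_2 = 4.16 * -0.13 = -0.5408
lambda_3 * g_3 = 3.37 * -2.72 = -9.1664
Total violation = 3.367 + 0.5408 + 9.1664 = 13.0742


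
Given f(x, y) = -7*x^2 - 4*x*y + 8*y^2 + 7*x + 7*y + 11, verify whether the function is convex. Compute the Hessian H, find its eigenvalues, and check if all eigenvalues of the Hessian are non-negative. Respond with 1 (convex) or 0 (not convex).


The Hessian of f(x,y) = -7*x^2 - 4*x*y + 8*y^2 + 7*x + 7*y + 11 is:
H = [[-14, -4], [-4, 16]]
Trace = -14 + 16 = 2
Determinant = -14*16 - (-4)^2 = -240
Discriminant = (2)^2 - 4*-240 = 964.0
Eigenvalues: lambda_1 = -14.5242, lambda_2 = 16.5242
The function is not convex.

0


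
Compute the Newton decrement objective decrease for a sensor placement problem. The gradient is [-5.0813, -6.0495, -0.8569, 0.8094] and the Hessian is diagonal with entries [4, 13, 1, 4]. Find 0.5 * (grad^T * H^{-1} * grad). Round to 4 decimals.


Step 1: H is diagonal, so H^(-1) * g = [-1.2703, -0.4653, -0.8569, 0.2024].
Step 2: g^T H^(-1) g = sum_i g_i^2 / H_ii
  = (-5.0813)^2/4 + (-6.0495)^2/13 + (-0.8569)^2/1 + (0.8094)^2/4
  = 6.4549 + 2.8151 + 0.7343 + 0.1638 = 10.1681
Step 3: Objective decrease = 0.5 * g^T H^(-1) g = 5.084


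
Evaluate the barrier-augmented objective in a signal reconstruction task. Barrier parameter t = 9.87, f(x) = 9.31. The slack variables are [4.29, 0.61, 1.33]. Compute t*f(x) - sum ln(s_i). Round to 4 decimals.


Step 1: Compute log-barrier.
ln values: [1.4563, -0.4943, 0.2852]
phi = -(1.4563 - 0.4943 + 0.2852) = -1.2472
Step 2: Compute augmented objective.
t*f(x) = 9.87*9.31 = 91.8897
Total = 91.8897 - 1.2472 = 90.6425


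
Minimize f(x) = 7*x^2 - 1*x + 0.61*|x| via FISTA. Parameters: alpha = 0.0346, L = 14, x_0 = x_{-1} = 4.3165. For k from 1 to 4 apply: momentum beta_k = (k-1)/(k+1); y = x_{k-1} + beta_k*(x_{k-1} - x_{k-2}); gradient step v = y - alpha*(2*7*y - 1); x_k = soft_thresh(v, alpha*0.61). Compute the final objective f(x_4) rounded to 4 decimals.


FISTA on f(x) = 7*x^2 - 1*x + 0.61*|x|
L = 14, alpha = 0.0346
Iteration 1: beta = 0.0, y = 4.3165 + 0.0*(4.3165 - 4.3165) = 4.3165
  grad(y) = 59.431, v = y - alpha*grad = 2.2602
  prox(v) = soft_thresh(2.2602, 0.0211) = 2.2391
Iteration 2: beta = 0.3333, y = 2.2391 + 0.3333*(2.2391 - 4.3165) = 1.5466
  grad(y) = 20.6525, v = y - alpha*grad = 0.832
  prox(v) = soft_thresh(0.832, 0.0211) = 0.8109
Iteration 3: beta = 0.5, y = 0.8109 + 0.5*(0.8109 - 2.2391) = 0.0968
  grad(y) = 0.3559, v = y - alpha*grad = 0.0845
  prox(v) = soft_thresh(0.0845, 0.0211) = 0.0634
Iteration 4: beta = 0.6, y = 0.0634 + 0.6*(0.0634 - 0.8109) = -0.3851
  grad(y) = -6.391, v = y - alpha*grad = -0.1639
  prox(v) = soft_thresh(-0.1639, 0.0211) = -0.1428
f(x_4) = 7*(-0.1428)^2 - 1*(-0.1428) + 0.61*|-0.1428| = 0.3728


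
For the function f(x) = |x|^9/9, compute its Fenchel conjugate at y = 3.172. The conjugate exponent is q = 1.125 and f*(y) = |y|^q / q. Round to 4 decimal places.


The conjugate exponent q satisfies 1/p + 1/q = 1.
p = 9, so q = 9/(9 - 1) = 1.125
|y|^q = 3.172^1.125 = 3.6644
f*(3.172) = 3.6644 / 1.125 = 3.2572


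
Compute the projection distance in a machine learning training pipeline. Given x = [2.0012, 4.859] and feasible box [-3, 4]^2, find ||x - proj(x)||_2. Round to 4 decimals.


Project each component onto [-3, 4].
clip(2.0012) = 2.0012, clip(4.859) = 4.0
Projection = [2.0012, 4.0]
Squared diffs: [0.0, 0.7379]
Distance = sqrt(0.7379) = 0.859


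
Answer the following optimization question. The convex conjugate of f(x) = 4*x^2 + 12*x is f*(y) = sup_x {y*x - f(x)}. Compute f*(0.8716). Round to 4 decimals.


f*(y) = sup_x {y*x - a*x^2 - b*x} = sup_x {(y-b)*x - a*x^2}
FOC: (y - b) - 2a*x = 0 => x* = (y - b)/(2a)
x* = (0.8716 - 12)/(2*4) = -1.3911
f*(0.8716) = (y-b)^2/(4a) = (0.8716 - 12)^2/(4*4)
= 123.8413/16 = 7.7401


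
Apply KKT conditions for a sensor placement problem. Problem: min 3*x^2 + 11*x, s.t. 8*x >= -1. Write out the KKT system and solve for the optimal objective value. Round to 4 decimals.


Step 1: Try lambda = 0 (constraint inactive).
x_unc = -11/(2*3) = -1.8333
Check: 8*-1.8333 = -14.6664 < -1 -- violated!
Step 2: Constraint must be active: 8*x = -1
x* = -1/8 = -0.125
lambda = (2*3*(-0.125) + 11)/8 = 1.2813
Step 3: Compute optimal value.
f(x*) = 3*(-0.125)^2 + 11*(-0.125) = -1.3281


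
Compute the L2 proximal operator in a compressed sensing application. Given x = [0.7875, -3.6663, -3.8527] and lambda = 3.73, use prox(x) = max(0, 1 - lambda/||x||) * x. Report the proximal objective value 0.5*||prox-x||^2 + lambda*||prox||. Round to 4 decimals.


Step 1: Compute ||x||.
||x|| = 5.3764
Step 2: Compute scaling factor.
scale = max(0, 1 - 3.73/5.3764) = 0.3062
Step 3: prox(x) = [0.2411, -1.1227, -1.1798]
||prox(x)|| = 1.6464
Step 4: Proximal objective.
0.5*||prox-x||^2 = 6.9565
lambda*||prox|| = 6.1411
Total = 13.0974


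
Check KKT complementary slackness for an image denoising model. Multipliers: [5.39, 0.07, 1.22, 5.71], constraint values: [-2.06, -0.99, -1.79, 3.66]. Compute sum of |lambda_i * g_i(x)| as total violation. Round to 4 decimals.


KKT complementary slackness check:
lambda_1 * g_1 = 5.39 * -2.06 = -11.1034
lambda_2 * g_2 = 0.07 * -0.99 = -0.0693
lambda_3 * g_3 = 1.22 * -1.79 = -2.1838
lambda_4 * g_4 = 5.71 * 3.66 = 20.8986
Total violation = 11.1034 + 0.0693 + 2.1838 + 20.8986 = 34.2551


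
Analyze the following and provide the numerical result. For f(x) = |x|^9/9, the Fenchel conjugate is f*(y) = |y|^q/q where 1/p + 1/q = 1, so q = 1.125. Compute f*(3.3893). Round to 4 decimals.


The conjugate exponent q satisfies 1/p + 1/q = 1.
p = 9, so q = 9/(9 - 1) = 1.125
|y|^q = 3.3893^1.125 = 3.948
f*(3.3893) = 3.948 / 1.125 = 3.5093


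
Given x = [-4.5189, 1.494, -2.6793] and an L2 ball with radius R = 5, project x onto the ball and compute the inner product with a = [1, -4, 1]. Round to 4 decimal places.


Step 1: Compute ||x|| (intermediates to 6 decimals).
||x|| = sqrt((-4.5189)^2 + 1.494^2 + (-2.6793)^2) = 5.461789
Step 2: Project.
Since ||x|| > R, scale = R/||x|| = 5/5.461789 = 0.915451, proj(x) = scale * x
proj(x) = [-4.136832, 1.367684, -2.452768]
Step 3: Dot product.
a^T * proj(x) = 1*(-4.136832) - 4*1.367684 + 1*(-2.452768) = -12.0603


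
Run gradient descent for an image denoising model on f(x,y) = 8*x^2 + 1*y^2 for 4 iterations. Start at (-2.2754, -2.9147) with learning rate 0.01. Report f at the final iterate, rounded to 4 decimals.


Gradient descent on f(x,y) = 8*x^2 + 1*y^2.
Starting point: (-2.2754, -2.9147), alpha = 0.01
Step 1: grad_x = 2*8*-2.2754 = -36.4064, grad_y = 2*1*-2.9147 = -5.8294
  x_1 = -2.2754 - 0.01*-36.4064 = -1.9113
  y_1 = -2.9147 - 0.01*-5.8294 = -2.8564
Step 2: grad_x = 2*8*-1.9113 = -30.5814, grad_y = 2*1*-2.8564 = -5.7128
  x_2 = -1.9113 - 0.01*-30.5814 = -1.6055
  y_2 = -2.8564 - 0.01*-5.7128 = -2.7993
Step 3: grad_x = 2*8*-1.6055 = -25.6884, grad_y = 2*1*-2.7993 = -5.5986
  x_3 = -1.6055 - 0.01*-25.6884 = -1.3486
  y_3 = -2.7993 - 0.01*-5.5986 = -2.7433
Step 4: grad_x = 2*8*-1.3486 = -21.5782, grad_y = 2*1*-2.7433 = -5.4866
  x_4 = -1.3486 - 0.01*-21.5782 = -1.1329
  y_4 = -2.7433 - 0.01*-5.4866 = -2.6884
f(-1.1329, -2.6884) = 8*(-1.1329)^2 + 1*(-2.6884)^2 = 17.4945


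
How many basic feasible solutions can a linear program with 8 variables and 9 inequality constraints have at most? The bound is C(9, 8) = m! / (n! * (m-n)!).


Each vertex corresponds to some choice of n active constraints out of m, so the number of vertices is at most C(m, n) = m! / (n!(m-n)!).
m = 9, n = 8
Numerator: 9 * 8 * 7 * 6 * 5 * 4 * 3 * 2
Denominator: 8! = 40320
C(9, 8) = 9


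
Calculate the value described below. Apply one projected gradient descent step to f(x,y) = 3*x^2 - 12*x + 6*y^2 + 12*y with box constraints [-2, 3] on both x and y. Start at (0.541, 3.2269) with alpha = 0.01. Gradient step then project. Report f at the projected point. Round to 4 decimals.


Step 1: Compute gradient at (0.541, 3.2269).
grad_x = 2*3*0.541 - 12 = -8.754
grad_y = 2*6*3.2269 + 12 = 50.7228
Step 2: Gradient step.
x_raw = 0.541 - 0.01*-8.754 = 0.6285
y_raw = 3.2269 - 0.01*50.7228 = 2.7197
Step 3: Project onto [-2, 3].
x_proj = clip(0.6285) = 0.6285
y_proj = clip(2.7197) = 2.7197
Step 4: Evaluate f.
f(0.6285, 2.7197) = 70.6585


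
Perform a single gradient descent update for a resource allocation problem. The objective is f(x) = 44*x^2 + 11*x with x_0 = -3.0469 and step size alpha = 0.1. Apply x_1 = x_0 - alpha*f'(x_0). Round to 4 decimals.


We compute the gradient at x_0 and apply the update.
f'(x) = 88*x + 11
f'(-3.0469) = 88*-3.0469 + 11 = -257.1272
x_1 = -3.0469 - 0.1*-257.1272 = 22.6658


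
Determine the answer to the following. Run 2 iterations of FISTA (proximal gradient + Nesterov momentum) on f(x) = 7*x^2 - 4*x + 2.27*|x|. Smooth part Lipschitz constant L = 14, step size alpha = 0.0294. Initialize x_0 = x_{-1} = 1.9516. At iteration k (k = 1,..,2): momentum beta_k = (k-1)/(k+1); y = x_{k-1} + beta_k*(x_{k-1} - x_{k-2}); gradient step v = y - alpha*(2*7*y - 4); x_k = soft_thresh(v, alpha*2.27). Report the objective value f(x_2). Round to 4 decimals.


FISTA on f(x) = 7*x^2 - 4*x + 2.27*|x|
L = 14, alpha = 0.0294
Iteration 1: beta = 0.0, y = 1.9516 + 0.0*(1.9516 - 1.9516) = 1.9516
  grad(y) = 23.3224, v = y - alpha*grad = 1.2659
  prox(v) = soft_thresh(1.2659, 0.0667) = 1.1992
Iteration 2: beta = 0.3333, y = 1.1992 + 0.3333*(1.1992 - 1.9516) = 0.9484
  grad(y) = 9.2773, v = y - alpha*grad = 0.6756
  prox(v) = soft_thresh(0.6756, 0.0667) = 0.6089
f(x_2) = 7*0.6089^2 - 4*0.6089 + 2.27*|0.6089| = 1.5418


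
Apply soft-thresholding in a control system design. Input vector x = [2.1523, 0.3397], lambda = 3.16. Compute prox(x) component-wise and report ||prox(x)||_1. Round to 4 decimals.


Soft-thresholding with lambda = 3.16:
prox(2.1523) = sign(2.1523)*max(|2.1523| - 3.16, 0) = 0.0
prox(0.3397) = sign(0.3397)*max(|0.3397| - 3.16, 0) = 0.0
prox(x) = [0.0, 0.0]
||prox(x)||_1 = 0.0 + 0.0 = 0.0


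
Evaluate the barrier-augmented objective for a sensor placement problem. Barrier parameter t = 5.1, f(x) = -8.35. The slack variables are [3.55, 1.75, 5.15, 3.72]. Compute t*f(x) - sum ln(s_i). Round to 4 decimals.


Step 1: Compute log-barrier.
ln values: [1.2669, 0.5596, 1.639, 1.3137]
phi = -(1.2669 + 0.5596 + 1.639 + 1.3137) = -4.7793
Step 2: Compute augmented objective.
t*f(x) = 5.1*-8.35 = -42.585
Total = -42.585 - 4.7793 = -47.3643


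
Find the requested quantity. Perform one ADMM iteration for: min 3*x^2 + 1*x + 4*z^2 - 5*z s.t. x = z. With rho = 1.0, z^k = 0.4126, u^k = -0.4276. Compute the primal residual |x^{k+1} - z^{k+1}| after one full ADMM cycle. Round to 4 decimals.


ADMM iteration with rho = 1.0, z^k = 0.4126, u^k = -0.4276
Step 1: x-update.
Minimize 3*x^2 + 1*x + (1.0/2)*(x - 0.4126 - 0.4276)^2
FOC: (2*3 + 1.0)*x = -1 + 1.0*(0.4126 + 0.4276)
x^{k+1} = -0.0228
Step 2: z-update.
Minimize 4*z^2 - 5*z + (1.0/2)*(-0.0228 - z - 0.4276)^2
FOC: (2*4 + 1.0)*z = 5 + 1.0*(-0.0228 - 0.4276)
z^{k+1} = 0.5055
Step 3: u-update.
u^{k+1} = -0.4276 - 0.0228 - 0.5055 = -0.9559
Step 4: Primal residual = |-0.0228 - 0.5055| = 0.5283


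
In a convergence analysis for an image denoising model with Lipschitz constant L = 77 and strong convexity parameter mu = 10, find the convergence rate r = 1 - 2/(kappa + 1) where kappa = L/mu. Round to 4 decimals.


Step 1: Compute the condition number.
kappa = L/mu = 77/10 = 7.7
Step 2: Compute the convergence rate.
r = 1 - 2/(kappa + 1) = 1 - 2*mu/(L + mu) = (L - mu)/(L + mu) = 67/87 = 0.7701


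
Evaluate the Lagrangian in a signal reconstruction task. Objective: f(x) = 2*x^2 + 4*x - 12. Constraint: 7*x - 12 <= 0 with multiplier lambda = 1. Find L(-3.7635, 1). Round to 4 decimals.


Step 1: Evaluate f(x).
f(-3.7635) = 2*(-3.7635)^2 + 4*(-3.7635) - 12 = 1.2739
Step 2: Evaluate g(x).
g(-3.7635) = 7*-3.7635 - 12 = -38.3445
Step 3: Compute Lagrangian.
L = 1.2739 + 1*-38.3445 = -37.0706


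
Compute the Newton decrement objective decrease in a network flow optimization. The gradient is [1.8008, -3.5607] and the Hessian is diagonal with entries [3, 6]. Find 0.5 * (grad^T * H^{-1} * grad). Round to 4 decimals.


Step 1: H is diagonal, so H^(-1) * g = [0.6003, -0.5935].
Step 2: g^T H^(-1) g = sum_i g_i^2 / H_ii
  = (1.8008)^2/3 + (-3.5607)^2/6
  = 1.081 + 2.1131 = 3.1941
Step 3: Objective decrease = 0.5 * g^T H^(-1) g = 1.597


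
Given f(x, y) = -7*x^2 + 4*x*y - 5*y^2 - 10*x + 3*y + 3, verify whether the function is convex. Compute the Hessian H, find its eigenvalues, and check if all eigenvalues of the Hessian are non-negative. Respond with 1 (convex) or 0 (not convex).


The Hessian of f(x,y) = -7*x^2 + 4*x*y - 5*y^2 - 10*x + 3*y + 3 is:
H = [[-14, 4], [4, -10]]
Trace = -14 - 10 = -24
Determinant = -14*-10 - (4)^2 = 124
Discriminant = (-24)^2 - 4*124 = 80.0
Eigenvalues: lambda_1 = -16.4721, lambda_2 = -7.5279
The function is not convex.

0


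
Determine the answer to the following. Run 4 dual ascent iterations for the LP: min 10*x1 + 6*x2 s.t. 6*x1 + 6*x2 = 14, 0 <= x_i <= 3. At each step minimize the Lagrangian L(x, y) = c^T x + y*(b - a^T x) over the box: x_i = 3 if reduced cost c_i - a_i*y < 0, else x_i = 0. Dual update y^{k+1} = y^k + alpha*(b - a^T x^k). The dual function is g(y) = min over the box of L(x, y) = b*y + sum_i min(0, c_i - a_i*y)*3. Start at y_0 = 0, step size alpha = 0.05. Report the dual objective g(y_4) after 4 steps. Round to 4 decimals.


Dual ascent for LP: min 10*x1 + 6*x2, 6*x1 + 6*x2 = 14, 0 <= x_i <= 3
Step 1: y^k = 0.0, reduced costs: (10.0, 6.0)
  x^k = (0.0, 0.0), subgradient = b - a^T x = 14.0
  y^{k+1} = 0.0 + 0.05*14.0 = 0.7
Step 2: y^k = 0.7, reduced costs: (5.8, 1.8)
  x^k = (0.0, 0.0), subgradient = b - a^T x = 14.0
  y^{k+1} = 0.7 + 0.05*14.0 = 1.4
Step 3: y^k = 1.4, reduced costs: (1.6, -2.4)
  x^k = (0.0, 3.0), subgradient = b - a^T x = -4.0
  y^{k+1} = 1.4 + 0.05*-4.0 = 1.2
Step 4: y^k = 1.2, reduced costs: (2.8, -1.2)
  x^k = (0.0, 3.0), subgradient = b - a^T x = -4.0
  y^{k+1} = 1.2 + 0.05*-4.0 = 1.0
Dual objective at y_4 = 1.0: reduced costs (4.0, 0.0), box minimizer x = (0.0, 0.0)
g(y_4) = b*y + (c1 - a1*y)*x1 + (c2 - a2*y)*x2 = 14*1.0 + 4.0*0.0 + 0.0*0.0 = 14.0 + 0.0 + 0.0 = 14.0


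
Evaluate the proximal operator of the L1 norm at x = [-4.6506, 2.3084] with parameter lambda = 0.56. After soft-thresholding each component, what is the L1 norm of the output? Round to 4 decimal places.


Soft-thresholding with lambda = 0.56:
prox(-4.6506) = sign(-4.6506)*max(|-4.6506| - 0.56, 0) = -4.0906
prox(2.3084) = sign(2.3084)*max(|2.3084| - 0.56, 0) = 1.7484
prox(x) = [-4.0906, 1.7484]
||prox(x)||_1 = 4.0906 + 1.7484 = 5.839


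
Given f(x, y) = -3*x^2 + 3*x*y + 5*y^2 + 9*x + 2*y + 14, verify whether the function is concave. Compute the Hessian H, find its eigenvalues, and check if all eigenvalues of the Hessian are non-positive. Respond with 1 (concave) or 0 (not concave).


The Hessian of f(x,y) = -3*x^2 + 3*x*y + 5*y^2 + 9*x + 2*y + 14 is:
H = [[-6, 3], [3, 10]]
Trace = -6 + 10 = 4
Determinant = -6*10 - (3)^2 = -69
Discriminant = (4)^2 - 4*-69 = 292.0
Eigenvalues: lambda_1 = -6.544, lambda_2 = 10.544
The function is not concave.

0


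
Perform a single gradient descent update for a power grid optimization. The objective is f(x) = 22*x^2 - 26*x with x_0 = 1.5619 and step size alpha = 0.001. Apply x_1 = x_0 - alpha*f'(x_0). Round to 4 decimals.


We compute the gradient at x_0 and apply the update.
f'(x) = 44*x - 26
f'(1.5619) = 44*1.5619 - 26 = 42.7236
x_1 = 1.5619 - 0.001*42.7236 = 1.5192


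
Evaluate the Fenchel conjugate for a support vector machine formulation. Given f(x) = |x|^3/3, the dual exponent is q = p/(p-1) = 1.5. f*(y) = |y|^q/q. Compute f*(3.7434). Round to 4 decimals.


The conjugate exponent q satisfies 1/p + 1/q = 1.
p = 3, so q = 3/(3 - 1) = 1.5
|y|^q = 3.7434^1.5 = 7.2427
f*(3.7434) = 7.2427 / 1.5 = 4.8285


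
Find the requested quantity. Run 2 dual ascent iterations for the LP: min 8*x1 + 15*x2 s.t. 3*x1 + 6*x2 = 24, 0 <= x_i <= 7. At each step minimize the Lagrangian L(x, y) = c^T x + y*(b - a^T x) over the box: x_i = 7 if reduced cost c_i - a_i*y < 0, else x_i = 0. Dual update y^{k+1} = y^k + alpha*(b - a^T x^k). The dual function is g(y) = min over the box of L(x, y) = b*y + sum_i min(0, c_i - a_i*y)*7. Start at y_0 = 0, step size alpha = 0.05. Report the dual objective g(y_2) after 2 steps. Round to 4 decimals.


Dual ascent for LP: min 8*x1 + 15*x2, 3*x1 + 6*x2 = 24, 0 <= x_i <= 7
Step 1: y^k = 0.0, reduced costs: (8.0, 15.0)
  x^k = (0.0, 0.0), subgradient = b - a^T x = 24.0
  y^{k+1} = 0.0 + 0.05*24.0 = 1.2
Step 2: y^k = 1.2, reduced costs: (4.4, 7.8)
  x^k = (0.0, 0.0), subgradient = b - a^T x = 24.0
  y^{k+1} = 1.2 + 0.05*24.0 = 2.4
Dual objective at y_2 = 2.4: reduced costs (0.8, 0.6), box minimizer x = (0.0, 0.0)
g(y_2) = b*y + (c1 - a1*y)*x1 + (c2 - a2*y)*x2 = 24*2.4 + 0.8*0.0 + 0.6*0.0 = 57.6 + 0.0 + 0.0 = 57.6


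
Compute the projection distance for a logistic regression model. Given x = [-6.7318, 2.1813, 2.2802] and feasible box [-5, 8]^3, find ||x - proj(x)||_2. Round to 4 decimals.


Project each component onto [-5, 8].
clip(-6.7318) = -5.0, clip(2.1813) = 2.1813, clip(2.2802) = 2.2802
Projection = [-5.0, 2.1813, 2.2802]
Squared diffs: [2.9991, 0.0, 0.0]
Distance = sqrt(2.9991) = 1.7318


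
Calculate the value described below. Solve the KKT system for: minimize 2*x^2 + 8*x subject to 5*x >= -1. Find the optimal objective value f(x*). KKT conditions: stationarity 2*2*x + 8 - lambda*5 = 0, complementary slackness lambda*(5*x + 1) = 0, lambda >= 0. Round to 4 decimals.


Step 1: Try lambda = 0 (constraint inactive).
x_unc = -8/(2*2) = -2.0
Check: 5*-2.0 = -10.0 < -1 -- violated!
Step 2: Constraint must be active: 5*x = -1
x* = -1/5 = -0.2
lambda = (2*2*(-0.2) + 8)/5 = 1.44
Step 3: Compute optimal value.
f(x*) = 2*(-0.2)^2 + 8*(-0.2) = -1.52


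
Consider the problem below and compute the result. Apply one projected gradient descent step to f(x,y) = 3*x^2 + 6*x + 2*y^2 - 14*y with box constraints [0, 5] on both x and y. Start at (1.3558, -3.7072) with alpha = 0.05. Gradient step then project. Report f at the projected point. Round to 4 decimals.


Step 1: Compute gradient at (1.3558, -3.7072).
grad_x = 2*3*1.3558 + 6 = 14.1348
grad_y = 2*2*-3.7072 - 14 = -28.8288
Step 2: Gradient step.
x_raw = 1.3558 - 0.05*14.1348 = 0.6491
y_raw = -3.7072 - 0.05*-28.8288 = -2.2658
Step 3: Project onto [0, 5].
x_proj = clip(0.6491) = 0.6491
y_proj = clip(-2.2658) = 0.0
Step 4: Evaluate f.
f(0.6491, 0.0) = 5.1582


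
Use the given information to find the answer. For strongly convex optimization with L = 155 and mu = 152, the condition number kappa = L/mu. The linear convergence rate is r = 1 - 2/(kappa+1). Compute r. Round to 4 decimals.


Step 1: Compute the condition number.
kappa = L/mu = 155/152 = 1.0197
Step 2: Compute the convergence rate.
r = 1 - 2/(kappa + 1) = 1 - 2*mu/(L + mu) = (L - mu)/(L + mu) = 3/307 = 0.0098


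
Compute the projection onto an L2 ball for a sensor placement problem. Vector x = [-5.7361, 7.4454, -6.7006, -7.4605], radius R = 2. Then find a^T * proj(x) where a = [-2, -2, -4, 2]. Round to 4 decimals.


Step 1: Compute ||x|| (intermediates to 6 decimals).
||x|| = sqrt((-5.7361)^2 + 7.4454^2 + (-6.7006)^2 + (-7.4605)^2) = 13.743869
Step 2: Project.
Since ||x|| > R, scale = R/||x|| = 2/13.743869 = 0.145519, proj(x) = scale * x
proj(x) = [-0.834712, 1.083447, -0.975065, -1.085644]
Step 3: Dot product.
a^T * proj(x) = -2*(-0.834712) - 2*1.083447 - 4*(-0.975065) + 2*(-1.085644) = 1.2315


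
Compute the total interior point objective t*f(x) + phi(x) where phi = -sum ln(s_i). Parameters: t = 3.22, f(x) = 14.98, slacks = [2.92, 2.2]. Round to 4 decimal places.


Step 1: Compute log-barrier.
ln values: [1.0716, 0.7885]
phi = -(1.0716 + 0.7885) = -1.86
Step 2: Compute augmented objective.
t*f(x) = 3.22*14.98 = 48.2356
Total = 48.2356 - 1.86 = 46.3756


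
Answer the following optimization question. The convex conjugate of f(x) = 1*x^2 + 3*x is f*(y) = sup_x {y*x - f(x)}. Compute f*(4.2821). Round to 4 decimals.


f*(y) = sup_x {y*x - a*x^2 - b*x} = sup_x {(y-b)*x - a*x^2}
FOC: (y - b) - 2a*x = 0 => x* = (y - b)/(2a)
x* = (4.2821 - 3)/(2*1) = 0.6411
f*(4.2821) = (y-b)^2/(4a) = (4.2821 - 3)^2/(4*1)
= 1.6438/4 = 0.4109


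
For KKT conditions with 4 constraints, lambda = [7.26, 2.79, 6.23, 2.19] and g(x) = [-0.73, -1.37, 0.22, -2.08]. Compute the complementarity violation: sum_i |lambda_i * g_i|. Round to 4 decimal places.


KKT complementary slackness check:
lambda_1 * g_1 = 7.26 * -0.73 = -5.2998
lambda_2 * g_2 = 2.79 * -1.37 = -3.8223
lambda_3 * g_3 = 6.23 * 0.22 = 1.3706
lambda_4 * g_4 = 2.19 * -2.08 = -4.5552
Total violation = 5.2998 + 3.8223 + 1.3706 + 4.5552 = 15.0479


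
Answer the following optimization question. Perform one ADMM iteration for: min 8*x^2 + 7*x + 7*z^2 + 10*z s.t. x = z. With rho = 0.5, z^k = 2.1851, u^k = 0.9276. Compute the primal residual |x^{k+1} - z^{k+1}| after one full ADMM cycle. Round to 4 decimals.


ADMM iteration with rho = 0.5, z^k = 2.1851, u^k = 0.9276
Step 1: x-update.
Minimize 8*x^2 + 7*x + (0.5/2)*(x - 2.1851 + 0.9276)^2
FOC: (2*8 + 0.5)*x = -7 + 0.5*(2.1851 - 0.9276)
x^{k+1} = -0.3861
Step 2: z-update.
Minimize 7*z^2 + 10*z + (0.5/2)*(-0.3861 - z + 0.9276)^2
FOC: (2*7 + 0.5)*z = -10 + 0.5*(-0.3861 + 0.9276)
z^{k+1} = -0.671
Step 3: u-update.
u^{k+1} = 0.9276 - 0.3861 + 0.671 = 1.2124
Step 4: Primal residual = |-0.3861 + 0.671| = 0.2848


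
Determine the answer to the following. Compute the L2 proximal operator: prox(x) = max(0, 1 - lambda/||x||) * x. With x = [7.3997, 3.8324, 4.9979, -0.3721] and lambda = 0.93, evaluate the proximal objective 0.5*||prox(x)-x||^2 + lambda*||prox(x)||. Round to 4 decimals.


Step 1: Compute ||x||.
||x|| = 9.7242
Step 2: Compute scaling factor.
scale = max(0, 1 - 0.93/9.7242) = 0.9044
Step 3: prox(x) = [6.692, 3.4659, 4.5199, -0.3365]
||prox(x)|| = 8.7942
Step 4: Proximal objective.
0.5*||prox-x||^2 = 0.4325
lambda*||prox|| = 8.1786
Total = 8.6111


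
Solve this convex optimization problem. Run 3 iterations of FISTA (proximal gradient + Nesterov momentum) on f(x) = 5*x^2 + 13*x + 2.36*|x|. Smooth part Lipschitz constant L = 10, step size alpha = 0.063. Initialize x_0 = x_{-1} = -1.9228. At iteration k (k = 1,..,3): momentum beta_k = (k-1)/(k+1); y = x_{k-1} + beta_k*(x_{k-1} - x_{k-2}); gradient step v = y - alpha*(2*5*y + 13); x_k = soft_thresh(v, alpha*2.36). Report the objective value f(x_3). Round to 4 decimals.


FISTA on f(x) = 5*x^2 + 13*x + 2.36*|x|
L = 10, alpha = 0.063
Iteration 1: beta = 0.0, y = -1.9228 + 0.0*(-1.9228 + 1.9228) = -1.9228
  grad(y) = -6.228, v = y - alpha*grad = -1.5304
  prox(v) = soft_thresh(-1.5304, 0.1487) = -1.3818
Iteration 2: beta = 0.3333, y = -1.3818 + 0.3333*(-1.3818 + 1.9228) = -1.2014
  grad(y) = 0.9859, v = y - alpha*grad = -1.2635
  prox(v) = soft_thresh(-1.2635, 0.1487) = -1.1148
Iteration 3: beta = 0.5, y = -1.1148 + 0.5*(-1.1148 + 1.3818) = -0.9814
  grad(y) = 3.1862, v = y - alpha*grad = -1.1821
  prox(v) = soft_thresh(-1.1821, 0.1487) = -1.0334
f(x_3) = 5*(-1.0334)^2 + 13*(-1.0334) + 2.36*|-1.0334| = -5.6558


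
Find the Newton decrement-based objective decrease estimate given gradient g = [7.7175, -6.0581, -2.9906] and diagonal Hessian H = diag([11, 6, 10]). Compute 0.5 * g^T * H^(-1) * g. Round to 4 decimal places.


Step 1: H is diagonal, so H^(-1) * g = [0.7016, -1.0097, -0.2991].
Step 2: g^T H^(-1) g = sum_i g_i^2 / H_ii
  = (7.7175)^2/11 + (-6.0581)^2/6 + (-2.9906)^2/10
  = 5.4145 + 6.1168 + 0.8944 = 12.4257
Step 3: Objective decrease = 0.5 * g^T H^(-1) g = 6.2128


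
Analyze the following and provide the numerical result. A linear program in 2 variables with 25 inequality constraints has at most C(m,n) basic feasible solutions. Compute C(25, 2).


Each vertex corresponds to some choice of n active constraints out of m, so the number of vertices is at most C(m, n) = m! / (n!(m-n)!).
m = 25, n = 2
Numerator: 25 * 24
Denominator: 2! = 2
C(25, 2) = 300


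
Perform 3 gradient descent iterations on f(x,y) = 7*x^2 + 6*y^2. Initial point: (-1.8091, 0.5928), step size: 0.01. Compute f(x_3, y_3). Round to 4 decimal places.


Gradient descent on f(x,y) = 7*x^2 + 6*y^2.
Starting point: (-1.8091, 0.5928), alpha = 0.01
Step 1: grad_x = 2*7*-1.8091 = -25.3274, grad_y = 2*6*0.5928 = 7.1136
  x_1 = -1.8091 - 0.01*-25.3274 = -1.5558
  y_1 = 0.5928 - 0.01*7.1136 = 0.5217
Step 2: grad_x = 2*7*-1.5558 = -21.7816, grad_y = 2*6*0.5217 = 6.26
  x_2 = -1.5558 - 0.01*-21.7816 = -1.338
  y_2 = 0.5217 - 0.01*6.26 = 0.4591
Step 3: grad_x = 2*7*-1.338 = -18.7321, grad_y = 2*6*0.4591 = 5.5088
  x_3 = -1.338 - 0.01*-18.7321 = -1.1507
  y_3 = 0.4591 - 0.01*5.5088 = 0.404
f(-1.1507, 0.404) = 7*(-1.1507)^2 + 6*0.404^2 = 10.2478


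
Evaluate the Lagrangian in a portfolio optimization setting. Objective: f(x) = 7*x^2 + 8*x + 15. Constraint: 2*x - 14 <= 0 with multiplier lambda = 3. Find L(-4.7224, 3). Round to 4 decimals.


Step 1: Evaluate f(x).
f(-4.7224) = 7*(-4.7224)^2 + 8*(-4.7224) + 15 = 133.3282
Step 2: Evaluate g(x).
g(-4.7224) = 2*-4.7224 - 14 = -23.4448
Step 3: Compute Lagrangian.
L = 133.3282 + 3*-23.4448 = 62.9938


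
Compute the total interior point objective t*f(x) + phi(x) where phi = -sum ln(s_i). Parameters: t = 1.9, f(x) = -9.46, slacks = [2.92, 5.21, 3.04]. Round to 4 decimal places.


Step 1: Compute log-barrier.
ln values: [1.0716, 1.6506, 1.1119]
phi = -(1.0716 + 1.6506 + 1.1119) = -3.834
Step 2: Compute augmented objective.
t*f(x) = 1.9*-9.46 = -17.974
Total = -17.974 - 3.834 = -21.808


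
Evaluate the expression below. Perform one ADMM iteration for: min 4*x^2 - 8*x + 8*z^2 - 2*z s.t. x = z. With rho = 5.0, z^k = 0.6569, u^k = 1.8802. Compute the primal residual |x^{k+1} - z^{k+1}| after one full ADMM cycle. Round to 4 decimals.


ADMM iteration with rho = 5.0, z^k = 0.6569, u^k = 1.8802
Step 1: x-update.
Minimize 4*x^2 - 8*x + (5.0/2)*(x - 0.6569 + 1.8802)^2
FOC: (2*4 + 5.0)*x = 8 + 5.0*(0.6569 - 1.8802)
x^{k+1} = 0.1449
Step 2: z-update.
Minimize 8*z^2 - 2*z + (5.0/2)*(0.1449 - z + 1.8802)^2
FOC: (2*8 + 5.0)*z = 2 + 5.0*(0.1449 + 1.8802)
z^{k+1} = 0.5774
Step 3: u-update.
u^{k+1} = 1.8802 + 0.1449 - 0.5774 = 1.4477
Step 4: Primal residual = |0.1449 - 0.5774| = 0.4325


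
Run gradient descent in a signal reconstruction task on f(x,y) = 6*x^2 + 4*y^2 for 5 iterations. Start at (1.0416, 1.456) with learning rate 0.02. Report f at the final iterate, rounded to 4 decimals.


Gradient descent on f(x,y) = 6*x^2 + 4*y^2.
Starting point: (1.0416, 1.456), alpha = 0.02
Step 1: grad_x = 2*6*1.0416 = 12.4992, grad_y = 2*4*1.456 = 11.648
  x_1 = 1.0416 - 0.02*12.4992 = 0.7916
  y_1 = 1.456 - 0.02*11.648 = 1.223
Step 2: grad_x = 2*6*0.7916 = 9.4994, grad_y = 2*4*1.223 = 9.7843
  x_2 = 0.7916 - 0.02*9.4994 = 0.6016
  y_2 = 1.223 - 0.02*9.7843 = 1.0274
Step 3: grad_x = 2*6*0.6016 = 7.2195, grad_y = 2*4*1.0274 = 8.2188
  x_3 = 0.6016 - 0.02*7.2195 = 0.4572
  y_3 = 1.0274 - 0.02*8.2188 = 0.863
Step 4: grad_x = 2*6*0.4572 = 5.4868, grad_y = 2*4*0.863 = 6.9038
  x_4 = 0.4572 - 0.02*5.4868 = 0.3475
  y_4 = 0.863 - 0.02*6.9038 = 0.7249
Step 5: grad_x = 2*6*0.3475 = 4.17, grad_y = 2*4*0.7249 = 5.7992
  x_5 = 0.3475 - 0.02*4.17 = 0.2641
  y_5 = 0.7249 - 0.02*5.7992 = 0.6089
f(0.2641, 0.6089) = 6*0.2641^2 + 4*0.6089^2 = 1.9016


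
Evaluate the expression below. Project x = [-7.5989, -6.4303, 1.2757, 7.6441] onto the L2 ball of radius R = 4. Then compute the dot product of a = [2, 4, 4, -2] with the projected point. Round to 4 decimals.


Step 1: Compute ||x|| (intermediates to 6 decimals).
||x|| = sqrt((-7.5989)^2 + (-6.4303)^2 + 1.2757^2 + 7.6441^2) = 12.615535
Step 2: Project.
Since ||x|| > R, scale = R/||x|| = 4/12.615535 = 0.317069, proj(x) = scale * x
proj(x) = [-2.409376, -2.038849, 0.404485, 2.423707]
Step 3: Dot product.
a^T * proj(x) = 2*(-2.409376) + 4*(-2.038849) + 4*0.404485 - 2*2.423707 = -16.2036


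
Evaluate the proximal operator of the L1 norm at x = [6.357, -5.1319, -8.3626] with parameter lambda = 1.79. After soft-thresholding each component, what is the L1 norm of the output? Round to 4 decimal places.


Soft-thresholding with lambda = 1.79:
prox(6.357) = sign(6.357)*max(|6.357| - 1.79, 0) = 4.567
prox(-5.1319) = sign(-5.1319)*max(|-5.1319| - 1.79, 0) = -3.3419
prox(-8.3626) = sign(-8.3626)*max(|-8.3626| - 1.79, 0) = -6.5726
prox(x) = [4.567, -3.3419, -6.5726]
||prox(x)||_1 = 4.567 + 3.3419 + 6.5726 = 14.4815


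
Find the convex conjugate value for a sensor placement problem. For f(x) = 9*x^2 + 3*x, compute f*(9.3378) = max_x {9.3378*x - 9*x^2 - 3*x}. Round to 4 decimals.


f*(y) = sup_x {y*x - a*x^2 - b*x} = sup_x {(y-b)*x - a*x^2}
FOC: (y - b) - 2a*x = 0 => x* = (y - b)/(2a)
x* = (9.3378 - 3)/(2*9) = 0.3521
f*(9.3378) = (y-b)^2/(4a) = (9.3378 - 3)^2/(4*9)
= 40.1677/36 = 1.1158


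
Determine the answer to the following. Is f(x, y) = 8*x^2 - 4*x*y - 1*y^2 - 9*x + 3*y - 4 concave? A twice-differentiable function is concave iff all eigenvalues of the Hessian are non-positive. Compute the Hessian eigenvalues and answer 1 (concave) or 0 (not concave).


The Hessian of f(x,y) = 8*x^2 - 4*x*y - 1*y^2 - 9*x + 3*y - 4 is:
H = [[16, -4], [-4, -2]]
Trace = 16 - 2 = 14
Determinant = 16*-2 - (-4)^2 = -48
Discriminant = (14)^2 - 4*-48 = 388.0
Eigenvalues: lambda_1 = -2.8489, lambda_2 = 16.8489
The function is not concave.

0


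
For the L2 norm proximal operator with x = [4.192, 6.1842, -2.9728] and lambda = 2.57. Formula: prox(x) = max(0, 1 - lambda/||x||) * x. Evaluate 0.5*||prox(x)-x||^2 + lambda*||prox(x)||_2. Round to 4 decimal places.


Step 1: Compute ||x||.
||x|| = 8.0408
Step 2: Compute scaling factor.
scale = max(0, 1 - 2.57/8.0408) = 0.6804
Step 3: prox(x) = [2.8522, 4.2076, -2.0226]
||prox(x)|| = 5.4708
Step 4: Proximal objective.
0.5*||prox-x||^2 = 3.3025
lambda*||prox|| = 14.06
Total = 17.3624


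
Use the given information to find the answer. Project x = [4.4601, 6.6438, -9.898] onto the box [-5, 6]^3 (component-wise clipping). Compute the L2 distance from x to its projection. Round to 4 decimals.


Project each component onto [-5, 6].
clip(4.4601) = 4.4601, clip(6.6438) = 6.0, clip(-9.898) = -5.0
Projection = [4.4601, 6.0, -5.0]
Squared diffs: [0.0, 0.4145, 23.9904]
Distance = sqrt(24.4049) = 4.9401


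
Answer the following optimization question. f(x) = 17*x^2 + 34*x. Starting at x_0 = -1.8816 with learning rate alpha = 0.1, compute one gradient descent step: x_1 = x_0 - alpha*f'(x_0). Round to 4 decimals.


We compute the gradient at x_0 and apply the update.
f'(x) = 34*x + 34
f'(-1.8816) = 34*-1.8816 + 34 = -29.9744
x_1 = -1.8816 - 0.1*-29.9744 = 1.1158


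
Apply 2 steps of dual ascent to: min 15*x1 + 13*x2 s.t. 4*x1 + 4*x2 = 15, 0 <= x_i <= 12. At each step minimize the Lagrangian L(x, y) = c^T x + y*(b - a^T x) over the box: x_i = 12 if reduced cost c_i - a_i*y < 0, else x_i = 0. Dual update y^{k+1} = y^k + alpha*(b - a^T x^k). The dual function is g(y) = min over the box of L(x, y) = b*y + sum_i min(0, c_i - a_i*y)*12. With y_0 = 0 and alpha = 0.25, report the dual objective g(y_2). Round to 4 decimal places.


Dual ascent for LP: min 15*x1 + 13*x2, 4*x1 + 4*x2 = 15, 0 <= x_i <= 12
Step 1: y^k = 0.0, reduced costs: (15.0, 13.0)
  x^k = (0.0, 0.0), subgradient = b - a^T x = 15.0
  y^{k+1} = 0.0 + 0.25*15.0 = 3.75
Step 2: y^k = 3.75, reduced costs: (0.0, -2.0)
  x^k = (0.0, 12.0), subgradient = b - a^T x = -33.0
  y^{k+1} = 3.75 + 0.25*-33.0 = -4.5
Dual objective at y_2 = -4.5: reduced costs (33.0, 31.0), box minimizer x = (0.0, 0.0)
g(y_2) = b*y + (c1 - a1*y)*x1 + (c2 - a2*y)*x2 = 15*(-4.5) + 33.0*0.0 + 31.0*0.0 = -67.5 + 0.0 + 0.0 = -67.5


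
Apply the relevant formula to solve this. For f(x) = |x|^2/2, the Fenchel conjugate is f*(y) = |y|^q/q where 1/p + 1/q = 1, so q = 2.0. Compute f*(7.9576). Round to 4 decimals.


The conjugate exponent q satisfies 1/p + 1/q = 1.
p = 2, so q = 2/(2 - 1) = 2.0
|y|^q = 7.9576^2.0 = 63.3234
f*(7.9576) = 63.3234 / 2.0 = 31.6617


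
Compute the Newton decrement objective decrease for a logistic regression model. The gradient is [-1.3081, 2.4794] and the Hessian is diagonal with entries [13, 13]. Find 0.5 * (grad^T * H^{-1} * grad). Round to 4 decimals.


Step 1: H is diagonal, so H^(-1) * g = [-0.1006, 0.1907].
Step 2: g^T H^(-1) g = sum_i g_i^2 / H_ii
  = (-1.3081)^2/13 + (2.4794)^2/13
  = 0.1316 + 0.4729 = 0.6045
Step 3: Objective decrease = 0.5 * g^T H^(-1) g = 0.3023


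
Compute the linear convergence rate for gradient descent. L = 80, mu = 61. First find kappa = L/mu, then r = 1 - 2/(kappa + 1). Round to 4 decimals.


Step 1: Compute the condition number.
kappa = L/mu = 80/61 = 1.3115
Step 2: Compute the convergence rate.
r = 1 - 2/(kappa + 1) = 1 - 2*mu/(L + mu) = (L - mu)/(L + mu) = 19/141 = 0.1348


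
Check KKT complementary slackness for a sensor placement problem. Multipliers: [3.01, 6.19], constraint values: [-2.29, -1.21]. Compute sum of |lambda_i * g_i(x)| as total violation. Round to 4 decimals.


KKT complementary slackness check:
lambda_1 * g_1 = 3.01 * -2.29 = -6.8929
lambda_2 * g_2 = 6.19 * -1.21 = -7.4899
Total violation = 6.8929 + 7.4899 = 14.3828


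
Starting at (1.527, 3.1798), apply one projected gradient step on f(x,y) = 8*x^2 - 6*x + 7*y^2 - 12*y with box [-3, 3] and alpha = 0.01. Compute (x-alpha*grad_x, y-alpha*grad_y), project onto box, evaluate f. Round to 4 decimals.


Step 1: Compute gradient at (1.527, 3.1798).
grad_x = 2*8*1.527 - 6 = 18.432
grad_y = 2*7*3.1798 - 12 = 32.5172
Step 2: Gradient step.
x_raw = 1.527 - 0.01*18.432 = 1.3427
y_raw = 3.1798 - 0.01*32.5172 = 2.8546
Step 3: Project onto [-3, 3].
x_proj = clip(1.3427) = 1.3427
y_proj = clip(2.8546) = 2.8546
Step 4: Evaluate f.
f(1.3427, 2.8546) = 29.153


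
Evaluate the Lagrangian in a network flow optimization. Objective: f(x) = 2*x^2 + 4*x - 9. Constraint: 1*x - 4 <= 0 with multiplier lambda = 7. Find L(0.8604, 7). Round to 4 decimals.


Step 1: Evaluate f(x).
f(0.8604) = 2*0.8604^2 + 4*0.8604 - 9 = -4.0778
Step 2: Evaluate g(x).
g(0.8604) = 1*0.8604 - 4 = -3.1396
Step 3: Compute Lagrangian.
L = -4.0778 + 7*-3.1396 = -26.055


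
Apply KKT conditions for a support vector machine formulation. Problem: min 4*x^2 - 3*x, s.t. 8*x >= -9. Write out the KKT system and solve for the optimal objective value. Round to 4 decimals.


Step 1: Try lambda = 0 (constraint inactive).
Stationarity: 2*4*x - 3 = 0
x* = 3/(2*4) = 0.375
Check constraint: 8*0.375 = 3.0 >= -9 -- satisfied.
Step 2: Compute optimal value.
f(x*) = 4*0.375^2 - 3*0.375 = -0.5625


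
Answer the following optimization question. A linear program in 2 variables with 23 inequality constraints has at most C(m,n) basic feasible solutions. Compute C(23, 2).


Each vertex corresponds to some choice of n active constraints out of m, so the number of vertices is at most C(m, n) = m! / (n!(m-n)!).
m = 23, n = 2
Numerator: 23 * 22
Denominator: 2! = 2
C(23, 2) = 253


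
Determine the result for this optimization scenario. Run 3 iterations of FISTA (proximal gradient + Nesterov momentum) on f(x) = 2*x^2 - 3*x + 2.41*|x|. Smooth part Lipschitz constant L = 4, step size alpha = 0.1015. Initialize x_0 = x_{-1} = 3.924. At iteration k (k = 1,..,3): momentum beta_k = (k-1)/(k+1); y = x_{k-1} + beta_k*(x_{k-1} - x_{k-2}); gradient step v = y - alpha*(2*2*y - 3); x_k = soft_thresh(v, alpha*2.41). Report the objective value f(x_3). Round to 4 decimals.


FISTA on f(x) = 2*x^2 - 3*x + 2.41*|x|
L = 4, alpha = 0.1015
Iteration 1: beta = 0.0, y = 3.924 + 0.0*(3.924 - 3.924) = 3.924
  grad(y) = 12.696, v = y - alpha*grad = 2.6354
  prox(v) = soft_thresh(2.6354, 0.2446) = 2.3907
Iteration 2: beta = 0.3333, y = 2.3907 + 0.3333*(2.3907 - 3.924) = 1.8797
  grad(y) = 4.5186, v = y - alpha*grad = 1.421
  prox(v) = soft_thresh(1.421, 0.2446) = 1.1764
Iteration 3: beta = 0.5, y = 1.1764 + 0.5*(1.1764 - 2.3907) = 0.5692
  grad(y) = -0.7231, v = y - alpha*grad = 0.6426
  prox(v) = soft_thresh(0.6426, 0.2446) = 0.398
f(x_3) = 2*0.398^2 - 3*0.398 + 2.41*|0.398| = 0.082


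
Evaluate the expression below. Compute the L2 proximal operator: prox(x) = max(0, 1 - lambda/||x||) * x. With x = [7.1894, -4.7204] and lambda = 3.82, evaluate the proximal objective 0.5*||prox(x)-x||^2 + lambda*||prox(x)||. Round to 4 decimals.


Step 1: Compute ||x||.
||x|| = 8.6006
Step 2: Compute scaling factor.
scale = max(0, 1 - 3.82/8.6006) = 0.5558
Step 3: prox(x) = [3.9962, -2.6238]
||prox(x)|| = 4.7806
Step 4: Proximal objective.
0.5*||prox-x||^2 = 7.2962
lambda*||prox|| = 18.2619
Total = 25.5579


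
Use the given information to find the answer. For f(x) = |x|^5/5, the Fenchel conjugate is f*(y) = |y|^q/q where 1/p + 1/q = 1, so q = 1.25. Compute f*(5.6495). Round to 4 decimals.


The conjugate exponent q satisfies 1/p + 1/q = 1.
p = 5, so q = 5/(5 - 1) = 1.25
|y|^q = 5.6495^1.25 = 8.7099
f*(5.6495) = 8.7099 / 1.25 = 6.9679


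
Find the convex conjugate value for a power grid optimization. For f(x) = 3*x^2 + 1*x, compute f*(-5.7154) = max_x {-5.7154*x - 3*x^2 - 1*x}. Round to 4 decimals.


f*(y) = sup_x {y*x - a*x^2 - b*x} = sup_x {(y-b)*x - a*x^2}
FOC: (y - b) - 2a*x = 0 => x* = (y - b)/(2a)
x* = (-5.7154 - 1)/(2*3) = -1.1192
f*(-5.7154) = (y-b)^2/(4a) = (-5.7154 - 1)^2/(4*3)
= 45.0966/12 = 3.758
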